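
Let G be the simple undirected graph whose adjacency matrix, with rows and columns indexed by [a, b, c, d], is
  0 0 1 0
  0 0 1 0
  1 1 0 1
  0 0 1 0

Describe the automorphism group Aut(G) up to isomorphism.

Vertex c has degree 3 and every other vertex has degree 1, so G is the star K_{1,3} with centre c. Any automorphism fixes the centre and permutes the 3 leaves freely, so Aut(G) ≅ S_3 of order 3! = 6.

the symmetric group on 3 letters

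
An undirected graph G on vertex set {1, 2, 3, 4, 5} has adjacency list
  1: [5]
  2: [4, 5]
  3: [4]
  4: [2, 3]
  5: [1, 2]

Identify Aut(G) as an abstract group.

The degree sequence is [1, 2, 1, 2, 2]; the two degree-1 vertices 1 and 3 are the ends of a path, so G = P_5. A path has exactly one nontrivial symmetry — reversal — giving Aut(G) of order 2.

C_2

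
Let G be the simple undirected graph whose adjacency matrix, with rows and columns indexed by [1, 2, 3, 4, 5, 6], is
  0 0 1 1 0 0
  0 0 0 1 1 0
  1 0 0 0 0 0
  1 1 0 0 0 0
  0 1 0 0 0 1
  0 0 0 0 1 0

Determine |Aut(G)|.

The degree sequence is [2, 2, 1, 2, 2, 1]; the two degree-1 vertices 3 and 6 are the ends of a path, so G = P_6. The only nontrivial automorphism of a path is the end-to-end reflection, so Aut(G) ≅ Z_2.

2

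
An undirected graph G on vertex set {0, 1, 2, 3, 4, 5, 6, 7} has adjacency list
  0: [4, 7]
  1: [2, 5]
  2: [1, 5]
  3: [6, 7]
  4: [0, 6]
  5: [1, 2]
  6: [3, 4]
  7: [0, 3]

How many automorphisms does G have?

G has two connected components, {0, 3, 4, 6, 7} and {1, 2, 5}; each is 2-regular, so G = C_5 ⊔ C_3. No automorphism exchanges components of different sizes, hence Aut(G) is the direct product D_5 × D_3, order 60.

60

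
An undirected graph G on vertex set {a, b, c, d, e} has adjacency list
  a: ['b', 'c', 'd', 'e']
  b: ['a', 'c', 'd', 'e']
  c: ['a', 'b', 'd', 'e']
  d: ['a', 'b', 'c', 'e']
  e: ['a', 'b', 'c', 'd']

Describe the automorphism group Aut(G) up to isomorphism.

All 5 vertices are pairwise adjacent: G = K_5. Any permutation of the 5 vertices preserves K_5, so Aut(K_5) = S_5 of order 5! = 120.

the symmetric group on 5 letters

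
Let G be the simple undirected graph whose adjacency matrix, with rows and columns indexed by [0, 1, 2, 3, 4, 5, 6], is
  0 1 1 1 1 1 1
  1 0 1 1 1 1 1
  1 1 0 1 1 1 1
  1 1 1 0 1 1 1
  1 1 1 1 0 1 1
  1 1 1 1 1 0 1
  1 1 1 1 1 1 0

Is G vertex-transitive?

All 7 vertices are pairwise adjacent: G = K_7. Any permutation of the 7 vertices preserves K_7, so Aut(K_7) = S_7 of order 7! = 5040. This group acts transitively on the 7 vertices.

Yes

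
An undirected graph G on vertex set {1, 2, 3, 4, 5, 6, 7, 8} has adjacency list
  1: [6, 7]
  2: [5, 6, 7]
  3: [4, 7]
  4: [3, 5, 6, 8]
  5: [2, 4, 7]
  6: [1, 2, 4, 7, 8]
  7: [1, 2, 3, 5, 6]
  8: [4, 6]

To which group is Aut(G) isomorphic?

The degree sequence is [2, 3, 2, 4, 3, 5, 5, 2]. Checking the degree-preserving permutations of the vertex set shows that none except the identity preserves every edge, so Aut(G) is trivial.

{e}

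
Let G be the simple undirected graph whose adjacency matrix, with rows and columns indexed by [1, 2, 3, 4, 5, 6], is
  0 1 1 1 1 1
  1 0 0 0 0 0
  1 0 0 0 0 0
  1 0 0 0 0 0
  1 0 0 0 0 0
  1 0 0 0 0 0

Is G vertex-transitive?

Vertex 1 is the only vertex of degree 5, so every automorphism fixes it; G is not vertex-transitive.

No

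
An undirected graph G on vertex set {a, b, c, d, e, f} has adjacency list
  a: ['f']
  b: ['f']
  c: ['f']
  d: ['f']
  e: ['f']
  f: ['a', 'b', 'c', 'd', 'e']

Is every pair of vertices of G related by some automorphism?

Vertex f is the only vertex of degree 5, so every automorphism fixes it; G is not vertex-transitive.

No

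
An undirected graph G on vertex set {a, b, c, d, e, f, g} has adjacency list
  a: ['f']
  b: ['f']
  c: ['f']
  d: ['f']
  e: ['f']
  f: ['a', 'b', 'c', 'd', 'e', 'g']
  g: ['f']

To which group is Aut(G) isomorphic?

the symmetric group on 6 letters

Vertex f has degree 6 and every other vertex has degree 1, so G is the star K_{1,6} with centre f. The 6 leaves are pairwise interchangeable while the centre is fixed, giving Aut(G) = S_6.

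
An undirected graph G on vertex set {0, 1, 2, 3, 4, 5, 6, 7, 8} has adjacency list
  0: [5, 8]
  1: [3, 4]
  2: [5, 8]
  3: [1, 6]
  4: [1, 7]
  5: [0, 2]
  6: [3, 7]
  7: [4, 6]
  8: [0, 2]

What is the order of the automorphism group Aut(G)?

80

G has two connected components, {1, 3, 4, 6, 7} and {0, 2, 5, 8}; each is 2-regular, so G = C_5 ⊔ C_4. The components are non-isomorphic (different sizes), so Aut(G) = Aut(C_5) × Aut(C_4) = D_5 × D_4 of order 10·8 = 80.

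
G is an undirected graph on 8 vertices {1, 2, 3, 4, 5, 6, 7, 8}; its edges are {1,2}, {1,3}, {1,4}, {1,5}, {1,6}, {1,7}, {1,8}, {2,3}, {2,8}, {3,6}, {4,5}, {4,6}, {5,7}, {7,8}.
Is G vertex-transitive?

No

Vertex 1 is the only vertex of degree 7, so every automorphism fixes it; G is not vertex-transitive.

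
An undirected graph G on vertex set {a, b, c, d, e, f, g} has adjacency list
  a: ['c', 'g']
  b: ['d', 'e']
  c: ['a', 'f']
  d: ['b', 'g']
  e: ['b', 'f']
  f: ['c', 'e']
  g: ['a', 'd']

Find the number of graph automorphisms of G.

14

G is 2-regular and connected on 7 vertices, i.e. the cycle C_7. The automorphisms of the 7-cycle are exactly the symmetries of a regular 7-gon: the dihedral group D_7, |D_7| = 14.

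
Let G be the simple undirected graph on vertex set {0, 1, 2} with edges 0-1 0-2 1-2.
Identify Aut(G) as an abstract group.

the symmetric group on 3 letters

All 3 vertices are pairwise adjacent: G = K_3. Any permutation of the 3 vertices preserves K_3, so Aut(K_3) = S_3 of order 3! = 6.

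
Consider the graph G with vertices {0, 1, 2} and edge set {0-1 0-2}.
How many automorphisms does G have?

The degree sequence is [2, 1, 1]; the two degree-1 vertices 1 and 2 are the ends of a path, so G = P_3. A path has exactly one nontrivial symmetry — reversal — giving Aut(G) of order 2.

2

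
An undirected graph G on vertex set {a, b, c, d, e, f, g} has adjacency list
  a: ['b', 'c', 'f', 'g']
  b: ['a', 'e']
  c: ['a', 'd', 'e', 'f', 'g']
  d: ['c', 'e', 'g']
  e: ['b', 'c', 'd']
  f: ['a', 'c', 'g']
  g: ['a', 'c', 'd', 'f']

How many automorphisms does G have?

Degrees alone do not determine every vertex (e.g. a and g both have degree 4), but their neighbour-degree multisets differ: N(a) has degrees [2, 3, 4, 5] while N(g) has degrees [3, 3, 4, 5]. Repeating this refinement separates all vertices, so the only automorphism is the identity.

1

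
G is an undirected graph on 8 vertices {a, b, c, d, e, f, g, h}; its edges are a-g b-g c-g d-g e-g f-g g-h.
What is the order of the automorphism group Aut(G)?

5040

Vertex g has degree 7 and every other vertex has degree 1, so G is the star K_{1,7} with centre g. Any automorphism fixes the centre and permutes the 7 leaves freely, so Aut(G) ≅ S_7 of order 7! = 5040.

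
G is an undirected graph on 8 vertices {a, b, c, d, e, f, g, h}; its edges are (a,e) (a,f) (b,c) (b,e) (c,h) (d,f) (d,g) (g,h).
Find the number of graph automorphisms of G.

16

G is 2-regular and connected on 8 vertices, i.e. the cycle C_8. C_8 has 8 rotations and 8 reflections, so Aut(C_8) ≅ D_8 of order 16.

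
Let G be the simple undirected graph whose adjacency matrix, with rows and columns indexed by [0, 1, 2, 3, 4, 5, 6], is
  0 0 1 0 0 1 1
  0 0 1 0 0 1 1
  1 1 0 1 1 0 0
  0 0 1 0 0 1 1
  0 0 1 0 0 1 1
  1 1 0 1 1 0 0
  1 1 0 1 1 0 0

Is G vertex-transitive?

Automorphisms preserve degree, but G has vertices of degree 3 and vertices of degree 4; no automorphism maps one to the other, so G is not vertex-transitive.

No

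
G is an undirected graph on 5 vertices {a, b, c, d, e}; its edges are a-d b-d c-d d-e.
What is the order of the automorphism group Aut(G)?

Vertex d has degree 4 and every other vertex has degree 1, so G is the star K_{1,4} with centre d. Any automorphism fixes the centre and permutes the 4 leaves freely, so Aut(G) ≅ S_4 of order 4! = 24.

24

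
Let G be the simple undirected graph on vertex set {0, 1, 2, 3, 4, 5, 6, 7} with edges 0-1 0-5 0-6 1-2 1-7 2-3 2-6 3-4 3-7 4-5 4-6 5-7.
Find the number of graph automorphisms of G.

G is 3-regular and bipartite on 2^3 = 8 vertices with girth 4; it is the hypercube graph Q_3. The symmetry group of the 3-cube is the hyperoctahedral group B_3 = Z_2 ≀ S_3, of order 2^3·3! = 48.

48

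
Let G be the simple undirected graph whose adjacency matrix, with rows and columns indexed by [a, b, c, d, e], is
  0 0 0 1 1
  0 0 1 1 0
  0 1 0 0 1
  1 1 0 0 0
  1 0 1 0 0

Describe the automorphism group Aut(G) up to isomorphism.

the dihedral group of order 10

G is 2-regular and connected on 5 vertices, i.e. the cycle C_5. The automorphisms of the 5-cycle are exactly the symmetries of a regular 5-gon: the dihedral group D_5, |D_5| = 10.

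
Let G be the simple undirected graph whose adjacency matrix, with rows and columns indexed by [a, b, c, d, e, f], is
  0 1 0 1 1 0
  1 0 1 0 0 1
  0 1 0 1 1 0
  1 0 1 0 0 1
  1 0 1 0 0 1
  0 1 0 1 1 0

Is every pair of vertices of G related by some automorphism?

G is 3-regular and bipartite with parts {a, c, f} and {b, d, e} (each part is independent and every cross-pair is an edge), so G = K_{3,3}. Each part can be permuted independently (S_3 × S_3) and the two equal-size parts can also be swapped, giving (S_3 × S_3) ⋊ Z_2 of order 2·(3!)² = 72. This group acts transitively on the 6 vertices.

Yes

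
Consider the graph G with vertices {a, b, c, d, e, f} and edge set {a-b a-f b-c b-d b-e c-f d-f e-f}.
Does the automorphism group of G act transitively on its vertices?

Automorphisms preserve degree, but G has vertices of degree 2 and vertices of degree 4; no automorphism maps one to the other, so G is not vertex-transitive.

No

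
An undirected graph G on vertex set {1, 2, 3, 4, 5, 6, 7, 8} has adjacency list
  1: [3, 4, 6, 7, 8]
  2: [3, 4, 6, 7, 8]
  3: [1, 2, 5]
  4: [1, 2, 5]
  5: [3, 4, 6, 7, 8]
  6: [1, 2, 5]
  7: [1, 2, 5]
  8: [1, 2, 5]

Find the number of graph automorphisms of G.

The vertices split by degree into {1, 2, 5} (degree 5) and {3, 4, 6, 7, 8} (degree 3); every edge runs between the two parts, so G is the complete bipartite graph K_{3,5}. Automorphisms preserve the bipartition setwise (since the parts differ in size) and act as S_5 × S_3 within it; |Aut| = 720.

720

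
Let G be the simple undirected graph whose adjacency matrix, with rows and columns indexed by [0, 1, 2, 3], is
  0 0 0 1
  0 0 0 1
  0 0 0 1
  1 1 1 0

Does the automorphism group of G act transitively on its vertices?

Vertex 3 is the only vertex of degree 3, so every automorphism fixes it; G is not vertex-transitive.

No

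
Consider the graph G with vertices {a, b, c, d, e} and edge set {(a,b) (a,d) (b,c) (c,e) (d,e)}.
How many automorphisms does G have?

Every vertex has degree 2 and the graph is connected, so G is the 5-cycle C_5. The automorphisms of the 5-cycle are exactly the symmetries of a regular 5-gon: the dihedral group D_5, |D_5| = 10.

10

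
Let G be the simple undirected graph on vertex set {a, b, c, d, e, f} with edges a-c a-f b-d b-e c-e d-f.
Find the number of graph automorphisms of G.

12

G is 2-regular and connected on 6 vertices, i.e. the cycle C_6. C_6 has 6 rotations and 6 reflections, so Aut(C_6) ≅ D_6 of order 12.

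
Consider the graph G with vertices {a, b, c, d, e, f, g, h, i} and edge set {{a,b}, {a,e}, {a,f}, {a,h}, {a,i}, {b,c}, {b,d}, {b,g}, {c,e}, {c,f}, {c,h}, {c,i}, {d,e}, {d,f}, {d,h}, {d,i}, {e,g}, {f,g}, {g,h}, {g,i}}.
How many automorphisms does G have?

2880

The vertices split by degree into {a, c, d, g} (degree 5) and {b, e, f, h, i} (degree 4); every edge runs between the two parts, so G is the complete bipartite graph K_{4,5}. Automorphisms preserve the bipartition setwise (since the parts differ in size) and act as S_5 × S_4 within it; |Aut| = 2880.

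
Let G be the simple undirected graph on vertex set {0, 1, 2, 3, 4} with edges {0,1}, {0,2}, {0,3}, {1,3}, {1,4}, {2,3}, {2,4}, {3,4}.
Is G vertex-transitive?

No

Vertex 3 is the only vertex of degree 4, so every automorphism fixes it; G is not vertex-transitive.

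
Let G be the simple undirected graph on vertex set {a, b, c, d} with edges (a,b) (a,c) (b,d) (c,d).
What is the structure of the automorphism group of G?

D_4

G is 2-regular and bipartite on 2^2 = 4 vertices with girth 4; it is the hypercube graph Q_2. The symmetry group of the 2-cube is the hyperoctahedral group B_2 = Z_2 ≀ S_2, of order 2^2·2! = 8.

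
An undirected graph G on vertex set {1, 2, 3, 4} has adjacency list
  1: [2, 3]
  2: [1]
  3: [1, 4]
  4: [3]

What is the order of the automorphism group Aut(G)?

2

The degree sequence is [2, 1, 2, 1]; the two degree-1 vertices 2 and 4 are the ends of a path, so G = P_4. The only nontrivial automorphism of a path is the end-to-end reflection, so Aut(G) ≅ Z_2.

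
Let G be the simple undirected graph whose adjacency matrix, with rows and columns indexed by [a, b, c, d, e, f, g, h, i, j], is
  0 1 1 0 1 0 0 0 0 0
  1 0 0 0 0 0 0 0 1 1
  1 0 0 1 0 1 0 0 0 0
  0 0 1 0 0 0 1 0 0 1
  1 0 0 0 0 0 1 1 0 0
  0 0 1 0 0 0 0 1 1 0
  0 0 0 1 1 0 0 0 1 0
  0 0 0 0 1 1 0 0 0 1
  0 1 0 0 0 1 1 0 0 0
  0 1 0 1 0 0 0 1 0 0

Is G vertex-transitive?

Yes

G is 3-regular on 10 vertices with no triangles and no 4-cycles (girth 5): this is the Petersen graph. Viewing the Petersen graph as the Kneser graph K(5,2) — vertices are 2-subsets of {1,…,5}, edges join disjoint pairs — its automorphisms are exactly the permutations of the 5-element set, so Aut ≅ S_5 of order 120. Under this action every vertex can be carried to every other, so G is vertex-transitive.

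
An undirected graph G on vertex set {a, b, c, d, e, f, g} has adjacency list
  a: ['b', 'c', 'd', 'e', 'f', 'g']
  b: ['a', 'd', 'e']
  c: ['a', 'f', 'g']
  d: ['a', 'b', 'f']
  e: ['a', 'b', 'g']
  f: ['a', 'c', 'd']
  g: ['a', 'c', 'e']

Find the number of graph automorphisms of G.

12

Vertex a is the unique vertex of degree 6; the remaining 6 vertices each have degree 3 and induce a cycle, so G is the wheel on 7 vertices with hub a. Every automorphism fixes the hub and acts on the rim 6-cycle, so Aut(G) ≅ Aut(C_6) = D_6 of order 12.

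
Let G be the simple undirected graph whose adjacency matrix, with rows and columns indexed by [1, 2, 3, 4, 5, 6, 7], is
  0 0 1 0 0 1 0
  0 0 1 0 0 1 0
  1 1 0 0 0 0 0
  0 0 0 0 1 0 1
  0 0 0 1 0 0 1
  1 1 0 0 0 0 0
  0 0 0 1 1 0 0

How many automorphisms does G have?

48

G has two connected components, {1, 2, 3, 6} and {4, 5, 7}; each is 2-regular, so G = C_4 ⊔ C_3. The components are non-isomorphic (different sizes), so Aut(G) = Aut(C_4) × Aut(C_3) = D_4 × D_3 of order 8·6 = 48.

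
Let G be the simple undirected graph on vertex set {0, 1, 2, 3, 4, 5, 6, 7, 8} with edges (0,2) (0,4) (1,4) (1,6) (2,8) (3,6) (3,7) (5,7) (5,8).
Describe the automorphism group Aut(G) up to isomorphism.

G is 2-regular and connected on 9 vertices, i.e. the cycle C_9. The automorphisms of the 9-cycle are exactly the symmetries of a regular 9-gon: the dihedral group D_9, |D_9| = 18.

D_9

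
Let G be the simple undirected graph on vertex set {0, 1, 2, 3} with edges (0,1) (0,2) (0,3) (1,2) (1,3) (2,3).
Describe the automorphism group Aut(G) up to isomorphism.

S_4

Every vertex has degree 3, so G is the complete graph K_4. Any permutation of the 4 vertices preserves K_4, so Aut(K_4) = S_4 of order 4! = 24.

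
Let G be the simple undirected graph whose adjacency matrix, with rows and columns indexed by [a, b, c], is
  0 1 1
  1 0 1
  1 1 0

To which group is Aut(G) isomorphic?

All 3 vertices are pairwise adjacent: G = K_3. Any permutation of the 3 vertices preserves K_3, so Aut(K_3) = S_3 of order 3! = 6.

S_3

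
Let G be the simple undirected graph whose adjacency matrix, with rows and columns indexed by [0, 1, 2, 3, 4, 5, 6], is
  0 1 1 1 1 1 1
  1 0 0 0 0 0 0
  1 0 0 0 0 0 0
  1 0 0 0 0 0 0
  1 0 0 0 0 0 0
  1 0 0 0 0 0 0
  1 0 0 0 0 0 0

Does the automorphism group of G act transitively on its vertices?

Vertex 0 is the only vertex of degree 6, so every automorphism fixes it; G is not vertex-transitive.

No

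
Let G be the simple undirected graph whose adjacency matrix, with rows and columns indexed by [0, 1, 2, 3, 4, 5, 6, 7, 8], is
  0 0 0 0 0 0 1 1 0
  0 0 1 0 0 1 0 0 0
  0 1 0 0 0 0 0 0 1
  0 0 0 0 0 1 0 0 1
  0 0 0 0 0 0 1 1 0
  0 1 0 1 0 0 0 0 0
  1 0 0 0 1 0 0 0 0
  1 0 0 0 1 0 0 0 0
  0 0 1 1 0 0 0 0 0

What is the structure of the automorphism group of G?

D_5 × D_4

G has two connected components, {1, 2, 3, 5, 8} and {0, 4, 6, 7}; each is 2-regular, so G = C_5 ⊔ C_4. No automorphism exchanges components of different sizes, hence Aut(G) is the direct product D_5 × D_4, order 80.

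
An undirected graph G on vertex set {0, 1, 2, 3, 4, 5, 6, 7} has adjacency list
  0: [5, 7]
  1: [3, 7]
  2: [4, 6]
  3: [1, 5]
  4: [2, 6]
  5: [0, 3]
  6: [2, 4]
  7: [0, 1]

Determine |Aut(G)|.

G has two connected components, {0, 1, 3, 5, 7} and {2, 4, 6}; each is 2-regular, so G = C_5 ⊔ C_3. No automorphism exchanges components of different sizes, hence Aut(G) is the direct product D_3 × D_5, order 60.

60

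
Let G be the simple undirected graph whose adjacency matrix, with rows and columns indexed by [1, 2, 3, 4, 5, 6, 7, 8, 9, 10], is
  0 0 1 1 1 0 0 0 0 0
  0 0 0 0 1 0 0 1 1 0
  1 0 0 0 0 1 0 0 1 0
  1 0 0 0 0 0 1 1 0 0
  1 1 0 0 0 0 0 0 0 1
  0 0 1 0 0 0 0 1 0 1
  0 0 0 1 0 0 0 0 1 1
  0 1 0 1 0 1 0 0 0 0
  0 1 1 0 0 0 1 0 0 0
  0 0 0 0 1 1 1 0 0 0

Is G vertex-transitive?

Yes

G is 3-regular on 10 vertices with no triangles and no 4-cycles (girth 5): this is the Petersen graph. Viewing the Petersen graph as the Kneser graph K(5,2) — vertices are 2-subsets of {1,…,5}, edges join disjoint pairs — its automorphisms are exactly the permutations of the 5-element set, so Aut ≅ S_5 of order 120. This group acts transitively on the 10 vertices.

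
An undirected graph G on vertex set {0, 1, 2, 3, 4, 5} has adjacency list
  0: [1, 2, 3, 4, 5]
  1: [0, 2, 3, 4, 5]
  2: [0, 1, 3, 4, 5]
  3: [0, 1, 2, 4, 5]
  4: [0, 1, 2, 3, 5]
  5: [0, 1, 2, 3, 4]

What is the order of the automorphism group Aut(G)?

Every vertex has degree 5, so G is the complete graph K_6. Any permutation of the 6 vertices preserves K_6, so Aut(K_6) = S_6 of order 6! = 720.

720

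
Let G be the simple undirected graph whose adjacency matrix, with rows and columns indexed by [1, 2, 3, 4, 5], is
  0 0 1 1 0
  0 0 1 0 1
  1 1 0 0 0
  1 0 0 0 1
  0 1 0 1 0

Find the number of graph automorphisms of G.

10

Every vertex has degree 2 and the graph is connected, so G is the 5-cycle C_5. C_5 has 5 rotations and 5 reflections, so Aut(C_5) ≅ D_5 of order 10.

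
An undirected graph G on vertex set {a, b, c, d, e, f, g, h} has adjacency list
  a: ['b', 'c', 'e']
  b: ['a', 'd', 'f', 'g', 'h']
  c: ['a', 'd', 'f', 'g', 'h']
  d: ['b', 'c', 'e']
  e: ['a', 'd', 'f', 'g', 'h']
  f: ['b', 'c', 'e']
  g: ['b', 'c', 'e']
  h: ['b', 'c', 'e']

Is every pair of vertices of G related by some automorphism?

Automorphisms preserve degree, but G has vertices of degree 3 and vertices of degree 5; no automorphism maps one to the other, so G is not vertex-transitive.

No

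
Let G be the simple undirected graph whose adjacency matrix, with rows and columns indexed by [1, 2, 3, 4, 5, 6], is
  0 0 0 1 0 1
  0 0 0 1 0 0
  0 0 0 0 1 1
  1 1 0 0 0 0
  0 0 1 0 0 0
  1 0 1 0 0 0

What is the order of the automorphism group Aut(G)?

2

The degree sequence is [2, 1, 2, 2, 1, 2]; the two degree-1 vertices 2 and 5 are the ends of a path, so G = P_6. A path has exactly one nontrivial symmetry — reversal — giving Aut(G) of order 2.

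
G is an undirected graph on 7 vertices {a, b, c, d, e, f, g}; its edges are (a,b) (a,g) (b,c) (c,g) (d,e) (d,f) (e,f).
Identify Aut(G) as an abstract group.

D_4 × D_3

G has two connected components, {a, b, c, g} and {d, e, f}; each is 2-regular, so G = C_4 ⊔ C_3. The components are non-isomorphic (different sizes), so Aut(G) = Aut(C_4) × Aut(C_3) = D_4 × D_3 of order 8·6 = 48.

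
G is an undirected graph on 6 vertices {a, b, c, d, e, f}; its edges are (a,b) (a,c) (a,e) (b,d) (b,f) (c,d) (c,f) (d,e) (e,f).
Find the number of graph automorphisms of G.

G is 3-regular and bipartite with parts {b, c, e} and {a, d, f} (each part is independent and every cross-pair is an edge), so G = K_{3,3}. Each part can be permuted independently (S_3 × S_3) and the two equal-size parts can also be swapped, giving (S_3 × S_3) ⋊ Z_2 of order 2·(3!)² = 72.

72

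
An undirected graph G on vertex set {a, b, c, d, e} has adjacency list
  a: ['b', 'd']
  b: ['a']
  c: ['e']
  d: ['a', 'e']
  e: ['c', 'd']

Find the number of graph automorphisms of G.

The degree sequence is [2, 1, 1, 2, 2]; the two degree-1 vertices b and c are the ends of a path, so G = P_5. The only nontrivial automorphism of a path is the end-to-end reflection, so Aut(G) ≅ Z_2.

2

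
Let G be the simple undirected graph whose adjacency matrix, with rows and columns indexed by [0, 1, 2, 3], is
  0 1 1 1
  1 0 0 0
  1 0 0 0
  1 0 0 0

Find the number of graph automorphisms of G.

Vertex 0 has degree 3 and every other vertex has degree 1, so G is the star K_{1,3} with centre 0. The 3 leaves are pairwise interchangeable while the centre is fixed, giving Aut(G) = S_3.

6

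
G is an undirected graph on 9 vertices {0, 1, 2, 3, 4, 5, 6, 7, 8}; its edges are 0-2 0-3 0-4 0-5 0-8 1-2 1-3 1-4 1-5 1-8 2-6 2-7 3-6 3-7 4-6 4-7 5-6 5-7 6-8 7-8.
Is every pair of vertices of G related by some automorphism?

Automorphisms preserve degree, but G has vertices of degree 4 and vertices of degree 5; no automorphism maps one to the other, so G is not vertex-transitive.

No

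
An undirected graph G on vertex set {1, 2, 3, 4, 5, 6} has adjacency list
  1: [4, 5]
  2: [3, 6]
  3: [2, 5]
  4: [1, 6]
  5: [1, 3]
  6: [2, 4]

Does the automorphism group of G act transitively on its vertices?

G is 2-regular and connected on 6 vertices, i.e. the cycle C_6. C_6 has 6 rotations and 6 reflections, so Aut(C_6) ≅ D_6 of order 12. This group acts transitively on the 6 vertices.

Yes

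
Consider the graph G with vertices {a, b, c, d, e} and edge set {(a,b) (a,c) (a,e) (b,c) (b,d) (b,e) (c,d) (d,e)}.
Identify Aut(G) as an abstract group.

Vertex b is the unique vertex of degree 4; the remaining 4 vertices each have degree 3 and induce a cycle, so G is the wheel on 5 vertices with hub b. With the hub fixed, the remaining symmetry is that of the rim cycle C_4, giving the dihedral group D_4.

D_4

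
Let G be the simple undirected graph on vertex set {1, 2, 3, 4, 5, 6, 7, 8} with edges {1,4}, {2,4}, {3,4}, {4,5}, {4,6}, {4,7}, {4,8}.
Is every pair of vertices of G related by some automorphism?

No

Vertex 4 is the only vertex of degree 7, so every automorphism fixes it; G is not vertex-transitive.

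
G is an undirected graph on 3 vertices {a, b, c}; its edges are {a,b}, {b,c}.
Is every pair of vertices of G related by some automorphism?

No

Vertex b is the only vertex of degree 2, so every automorphism fixes it; G is not vertex-transitive.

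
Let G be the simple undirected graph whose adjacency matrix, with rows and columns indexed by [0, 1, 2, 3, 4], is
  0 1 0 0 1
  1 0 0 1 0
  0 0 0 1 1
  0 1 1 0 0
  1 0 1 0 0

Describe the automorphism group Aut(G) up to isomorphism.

D_5

Every vertex has degree 2 and the graph is connected, so G is the 5-cycle C_5. C_5 has 5 rotations and 5 reflections, so Aut(C_5) ≅ D_5 of order 10.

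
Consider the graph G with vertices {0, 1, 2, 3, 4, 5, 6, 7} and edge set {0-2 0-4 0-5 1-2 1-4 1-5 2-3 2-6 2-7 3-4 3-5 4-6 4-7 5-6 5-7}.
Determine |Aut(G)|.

720

The vertices split by degree into {2, 4, 5} (degree 5) and {0, 1, 3, 6, 7} (degree 3); every edge runs between the two parts, so G is the complete bipartite graph K_{3,5}. The parts have unequal sizes, so no automorphism swaps them; each part is permuted independently, giving S_5 × S_3 of order 5!·3! = 720.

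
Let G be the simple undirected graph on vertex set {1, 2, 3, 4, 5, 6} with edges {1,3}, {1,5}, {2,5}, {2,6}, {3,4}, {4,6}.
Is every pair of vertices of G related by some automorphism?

Yes

Every vertex has degree 2 and the graph is connected, so G is the 6-cycle C_6. The automorphisms of the 6-cycle are exactly the symmetries of a regular 6-gon: the dihedral group D_6, |D_6| = 12. This group acts transitively on the 6 vertices.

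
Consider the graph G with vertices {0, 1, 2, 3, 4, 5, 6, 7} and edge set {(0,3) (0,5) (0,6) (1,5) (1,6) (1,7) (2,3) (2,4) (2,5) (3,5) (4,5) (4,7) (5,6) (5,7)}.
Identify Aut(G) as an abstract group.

Vertex 5 is the unique vertex of degree 7; the remaining 7 vertices each have degree 3 and induce a cycle, so G is the wheel on 8 vertices with hub 5. Every automorphism fixes the hub and acts on the rim 7-cycle, so Aut(G) ≅ Aut(C_7) = D_7 of order 14.

the dihedral group of order 14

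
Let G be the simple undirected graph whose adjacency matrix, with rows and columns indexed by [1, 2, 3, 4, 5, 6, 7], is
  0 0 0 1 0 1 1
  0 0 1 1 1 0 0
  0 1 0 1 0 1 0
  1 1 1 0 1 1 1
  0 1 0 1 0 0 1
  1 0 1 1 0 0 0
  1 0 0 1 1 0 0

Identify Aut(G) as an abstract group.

the dihedral group of order 12

Vertex 4 is the unique vertex of degree 6; the remaining 6 vertices each have degree 3 and induce a cycle, so G is the wheel on 7 vertices with hub 4. Every automorphism fixes the hub and acts on the rim 6-cycle, so Aut(G) ≅ Aut(C_6) = D_6 of order 12.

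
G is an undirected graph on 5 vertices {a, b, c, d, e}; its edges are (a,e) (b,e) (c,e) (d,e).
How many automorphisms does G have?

24

Vertex e has degree 4 and every other vertex has degree 1, so G is the star K_{1,4} with centre e. The 4 leaves are pairwise interchangeable while the centre is fixed, giving Aut(G) = S_4.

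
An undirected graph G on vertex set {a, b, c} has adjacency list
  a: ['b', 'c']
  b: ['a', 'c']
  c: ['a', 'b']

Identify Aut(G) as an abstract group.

S_3

Every vertex has degree 2, so G is the complete graph K_3. Any permutation of the 3 vertices preserves K_3, so Aut(K_3) = S_3 of order 3! = 6.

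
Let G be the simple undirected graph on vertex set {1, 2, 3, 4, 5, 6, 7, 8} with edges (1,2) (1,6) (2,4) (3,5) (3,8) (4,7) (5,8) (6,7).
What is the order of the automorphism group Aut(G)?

G has two connected components, {1, 2, 4, 6, 7} and {3, 5, 8}; each is 2-regular, so G = C_5 ⊔ C_3. The components are non-isomorphic (different sizes), so Aut(G) = Aut(C_3) × Aut(C_5) = D_3 × D_5 of order 6·10 = 60.

60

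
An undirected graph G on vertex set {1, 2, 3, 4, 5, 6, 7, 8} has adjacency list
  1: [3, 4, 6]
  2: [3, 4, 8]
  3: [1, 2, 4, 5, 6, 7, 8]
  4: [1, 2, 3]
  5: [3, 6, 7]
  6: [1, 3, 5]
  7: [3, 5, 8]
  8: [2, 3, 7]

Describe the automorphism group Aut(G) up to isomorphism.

Vertex 3 is the unique vertex of degree 7; the remaining 7 vertices each have degree 3 and induce a cycle, so G is the wheel on 8 vertices with hub 3. With the hub fixed, the remaining symmetry is that of the rim cycle C_7, giving the dihedral group D_7.

the dihedral group of order 14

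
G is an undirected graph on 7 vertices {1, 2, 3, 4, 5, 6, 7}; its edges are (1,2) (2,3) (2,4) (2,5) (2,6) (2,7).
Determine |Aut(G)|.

Vertex 2 has degree 6 and every other vertex has degree 1, so G is the star K_{1,6} with centre 2. The 6 leaves are pairwise interchangeable while the centre is fixed, giving Aut(G) = S_6.

720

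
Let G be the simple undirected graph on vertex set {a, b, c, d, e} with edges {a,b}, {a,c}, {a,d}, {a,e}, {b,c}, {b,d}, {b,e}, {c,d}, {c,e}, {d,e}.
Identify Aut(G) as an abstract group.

the symmetric group on 5 letters

All 5 vertices are pairwise adjacent: G = K_5. Every bijection on the vertex set is an automorphism of K_5; hence Aut(K_5) ≅ S_5, order 120.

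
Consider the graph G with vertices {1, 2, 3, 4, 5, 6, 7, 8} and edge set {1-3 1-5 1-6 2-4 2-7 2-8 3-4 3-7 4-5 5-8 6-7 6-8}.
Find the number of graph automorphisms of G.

G is 3-regular and bipartite on 2^3 = 8 vertices with girth 4; it is the hypercube graph Q_3. The symmetry group of the 3-cube is the hyperoctahedral group B_3 = Z_2 ≀ S_3, of order 2^3·3! = 48.

48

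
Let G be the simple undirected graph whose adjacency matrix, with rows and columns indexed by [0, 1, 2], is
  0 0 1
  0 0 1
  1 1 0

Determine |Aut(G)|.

2

The degree sequence is [1, 1, 2]; the two degree-1 vertices 0 and 1 are the ends of a path, so G = P_3. The only nontrivial automorphism of a path is the end-to-end reflection, so Aut(G) ≅ Z_2.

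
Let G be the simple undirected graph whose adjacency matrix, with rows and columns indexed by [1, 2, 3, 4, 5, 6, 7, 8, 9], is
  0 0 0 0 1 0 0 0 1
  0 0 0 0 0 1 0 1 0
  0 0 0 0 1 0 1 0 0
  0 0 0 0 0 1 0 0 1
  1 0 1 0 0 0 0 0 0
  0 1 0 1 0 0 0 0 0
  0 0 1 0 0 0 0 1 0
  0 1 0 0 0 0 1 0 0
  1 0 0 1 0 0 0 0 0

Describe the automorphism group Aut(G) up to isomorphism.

the dihedral group of order 18

G is 2-regular and connected on 9 vertices, i.e. the cycle C_9. C_9 has 9 rotations and 9 reflections, so Aut(C_9) ≅ D_9 of order 18.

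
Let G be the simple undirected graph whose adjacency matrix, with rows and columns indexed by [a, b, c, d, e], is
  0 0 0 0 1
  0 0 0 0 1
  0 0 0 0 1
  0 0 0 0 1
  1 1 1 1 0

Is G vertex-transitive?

Vertex e is the only vertex of degree 4, so every automorphism fixes it; G is not vertex-transitive.

No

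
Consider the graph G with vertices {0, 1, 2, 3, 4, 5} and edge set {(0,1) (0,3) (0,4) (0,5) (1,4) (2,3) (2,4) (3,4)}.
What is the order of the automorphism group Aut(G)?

1

Degrees alone do not determine every vertex (e.g. 0 and 4 both have degree 4), but their neighbour-degree multisets differ: N(0) has degrees [1, 2, 3, 4] while N(4) has degrees [2, 2, 3, 4]. Repeating this refinement separates all vertices, so the only automorphism is the identity.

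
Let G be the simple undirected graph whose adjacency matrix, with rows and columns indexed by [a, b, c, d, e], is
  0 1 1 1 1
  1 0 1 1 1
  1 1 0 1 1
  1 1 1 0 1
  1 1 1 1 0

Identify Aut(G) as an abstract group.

Every vertex has degree 4, so G is the complete graph K_5. Every bijection on the vertex set is an automorphism of K_5; hence Aut(K_5) ≅ S_5, order 120.

S_5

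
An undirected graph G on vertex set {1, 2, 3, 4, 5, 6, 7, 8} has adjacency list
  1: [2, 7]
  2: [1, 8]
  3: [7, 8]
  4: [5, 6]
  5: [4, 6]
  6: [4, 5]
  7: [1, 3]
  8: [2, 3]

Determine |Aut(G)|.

60

G has two connected components, {1, 2, 3, 7, 8} and {4, 5, 6}; each is 2-regular, so G = C_5 ⊔ C_3. The components are non-isomorphic (different sizes), so Aut(G) = Aut(C_5) × Aut(C_3) = D_5 × D_3 of order 10·6 = 60.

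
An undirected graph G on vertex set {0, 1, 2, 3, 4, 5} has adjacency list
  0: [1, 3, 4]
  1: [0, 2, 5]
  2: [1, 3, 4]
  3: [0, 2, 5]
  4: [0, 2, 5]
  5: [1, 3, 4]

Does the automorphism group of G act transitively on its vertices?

Yes

G is 3-regular and bipartite with parts {0, 2, 5} and {1, 3, 4} (each part is independent and every cross-pair is an edge), so G = K_{3,3}. Aut(K_{3,3}) is the wreath product S_3 ≀ Z_2: permute within each part, then optionally swap the parts; |Aut| = 2·(3!)² = 72. This group acts transitively on the 6 vertices.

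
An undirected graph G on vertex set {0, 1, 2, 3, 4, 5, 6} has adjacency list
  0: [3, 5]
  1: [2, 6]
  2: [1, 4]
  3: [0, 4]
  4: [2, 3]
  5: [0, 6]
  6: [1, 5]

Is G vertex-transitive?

Every vertex has degree 2 and the graph is connected, so G is the 7-cycle C_7. The automorphisms of the 7-cycle are exactly the symmetries of a regular 7-gon: the dihedral group D_7, |D_7| = 14. This group acts transitively on the 7 vertices.

Yes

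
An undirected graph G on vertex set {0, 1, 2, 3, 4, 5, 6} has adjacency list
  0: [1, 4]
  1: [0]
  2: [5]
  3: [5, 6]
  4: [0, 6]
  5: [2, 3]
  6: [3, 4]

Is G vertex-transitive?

Automorphisms preserve degree, but G has vertices of degree 1 and vertices of degree 2; no automorphism maps one to the other, so G is not vertex-transitive.

No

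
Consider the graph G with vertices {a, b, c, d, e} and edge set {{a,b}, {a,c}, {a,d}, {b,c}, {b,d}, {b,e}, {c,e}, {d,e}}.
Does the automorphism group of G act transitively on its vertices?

No

Vertex b is the only vertex of degree 4, so every automorphism fixes it; G is not vertex-transitive.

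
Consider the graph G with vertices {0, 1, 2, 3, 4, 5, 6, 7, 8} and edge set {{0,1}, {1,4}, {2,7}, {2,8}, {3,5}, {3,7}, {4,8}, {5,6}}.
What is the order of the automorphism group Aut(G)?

2

The degree sequence is [1, 2, 2, 2, 2, 2, 1, 2, 2]; the two degree-1 vertices 0 and 6 are the ends of a path, so G = P_9. The only nontrivial automorphism of a path is the end-to-end reflection, so Aut(G) ≅ Z_2.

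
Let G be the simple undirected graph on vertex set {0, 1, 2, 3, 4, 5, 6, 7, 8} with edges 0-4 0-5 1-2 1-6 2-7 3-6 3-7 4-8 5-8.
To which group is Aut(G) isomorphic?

G has two connected components, {1, 2, 3, 6, 7} and {0, 4, 5, 8}; each is 2-regular, so G = C_5 ⊔ C_4. The components are non-isomorphic (different sizes), so Aut(G) = Aut(C_5) × Aut(C_4) = D_5 × D_4 of order 10·8 = 80.

D_5 × D_4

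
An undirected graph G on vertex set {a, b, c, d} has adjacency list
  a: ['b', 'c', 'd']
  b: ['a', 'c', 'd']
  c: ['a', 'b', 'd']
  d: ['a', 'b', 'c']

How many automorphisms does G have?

24

All 4 vertices are pairwise adjacent: G = K_4. Any permutation of the 4 vertices preserves K_4, so Aut(K_4) = S_4 of order 4! = 24.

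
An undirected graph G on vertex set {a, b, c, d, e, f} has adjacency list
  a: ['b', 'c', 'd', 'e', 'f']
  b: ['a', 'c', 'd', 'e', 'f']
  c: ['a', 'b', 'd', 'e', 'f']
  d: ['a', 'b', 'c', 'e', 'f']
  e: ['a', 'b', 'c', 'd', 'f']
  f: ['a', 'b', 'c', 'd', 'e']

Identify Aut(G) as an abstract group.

S_6

All 6 vertices are pairwise adjacent: G = K_6. Every bijection on the vertex set is an automorphism of K_6; hence Aut(K_6) ≅ S_6, order 720.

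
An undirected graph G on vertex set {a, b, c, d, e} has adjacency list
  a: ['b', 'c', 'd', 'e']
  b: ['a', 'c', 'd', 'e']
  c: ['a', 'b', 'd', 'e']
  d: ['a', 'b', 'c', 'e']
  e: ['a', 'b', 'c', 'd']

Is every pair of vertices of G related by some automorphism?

Yes

Every vertex has degree 4, so G is the complete graph K_5. Every bijection on the vertex set is an automorphism of K_5; hence Aut(K_5) ≅ S_5, order 120. Under this action every vertex can be carried to every other, so G is vertex-transitive.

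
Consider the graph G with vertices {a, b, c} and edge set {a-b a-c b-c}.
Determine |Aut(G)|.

6

All 3 vertices are pairwise adjacent: G = K_3. Every bijection on the vertex set is an automorphism of K_3; hence Aut(K_3) ≅ S_3, order 6.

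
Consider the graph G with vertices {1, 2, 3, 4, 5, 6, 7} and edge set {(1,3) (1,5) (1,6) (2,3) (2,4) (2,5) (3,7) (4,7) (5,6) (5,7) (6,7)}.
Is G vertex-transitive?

No

Vertex 4 is the only vertex of degree 2, so every automorphism fixes it; G is not vertex-transitive.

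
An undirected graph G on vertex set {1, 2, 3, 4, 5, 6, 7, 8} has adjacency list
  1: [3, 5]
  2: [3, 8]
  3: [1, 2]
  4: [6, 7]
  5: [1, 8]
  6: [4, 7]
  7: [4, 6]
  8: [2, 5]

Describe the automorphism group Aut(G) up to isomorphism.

G has two connected components, {1, 2, 3, 5, 8} and {4, 6, 7}; each is 2-regular, so G = C_5 ⊔ C_3. No automorphism exchanges components of different sizes, hence Aut(G) is the direct product D_3 × D_5, order 60.

D_3 × D_5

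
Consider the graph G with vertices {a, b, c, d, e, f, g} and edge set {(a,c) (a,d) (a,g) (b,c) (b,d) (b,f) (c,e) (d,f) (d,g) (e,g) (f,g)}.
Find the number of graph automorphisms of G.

The degree sequence is [3, 3, 3, 4, 2, 3, 4]. Checking the degree-preserving permutations of the vertex set shows that none except the identity preserves every edge, so Aut(G) is trivial.

1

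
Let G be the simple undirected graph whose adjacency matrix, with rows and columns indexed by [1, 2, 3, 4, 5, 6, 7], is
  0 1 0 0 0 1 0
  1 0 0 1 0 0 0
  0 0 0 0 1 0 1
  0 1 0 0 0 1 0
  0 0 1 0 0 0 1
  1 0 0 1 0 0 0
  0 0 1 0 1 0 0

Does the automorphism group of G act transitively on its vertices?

No

G has two connected components, {1, 2, 4, 6} and {3, 5, 7}; each is 2-regular, so G = C_4 ⊔ C_3. The orbit of 1 under Aut(G) is {1, 2, 4, 6}, which does not contain 3, so G is not vertex-transitive.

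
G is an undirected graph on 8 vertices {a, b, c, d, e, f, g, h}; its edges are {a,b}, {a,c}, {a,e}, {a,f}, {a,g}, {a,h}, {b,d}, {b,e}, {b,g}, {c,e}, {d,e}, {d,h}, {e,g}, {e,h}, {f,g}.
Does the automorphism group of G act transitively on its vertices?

No

Automorphisms preserve degree, but G has vertices of degree 2 and vertices of degree 6; no automorphism maps one to the other, so G is not vertex-transitive.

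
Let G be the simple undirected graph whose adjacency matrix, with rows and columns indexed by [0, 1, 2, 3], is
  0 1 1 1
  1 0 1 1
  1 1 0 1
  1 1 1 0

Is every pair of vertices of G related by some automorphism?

Every vertex has degree 3, so G is the complete graph K_4. Any permutation of the 4 vertices preserves K_4, so Aut(K_4) = S_4 of order 4! = 24. Under this action every vertex can be carried to every other, so G is vertex-transitive.

Yes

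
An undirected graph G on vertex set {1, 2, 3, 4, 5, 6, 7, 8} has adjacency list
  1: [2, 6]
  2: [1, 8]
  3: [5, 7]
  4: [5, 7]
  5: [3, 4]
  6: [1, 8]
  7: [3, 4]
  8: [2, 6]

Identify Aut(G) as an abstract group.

G has two connected components, {3, 4, 5, 7} and {1, 2, 6, 8}; each is 2-regular, so G = C_4 ⊔ C_4. Aut of a disjoint union of two copies of C_4 is the wreath product D_4 ≀ Z_2, of order 2·8² = 128.

(D_4 × D_4) ⋊ Z_2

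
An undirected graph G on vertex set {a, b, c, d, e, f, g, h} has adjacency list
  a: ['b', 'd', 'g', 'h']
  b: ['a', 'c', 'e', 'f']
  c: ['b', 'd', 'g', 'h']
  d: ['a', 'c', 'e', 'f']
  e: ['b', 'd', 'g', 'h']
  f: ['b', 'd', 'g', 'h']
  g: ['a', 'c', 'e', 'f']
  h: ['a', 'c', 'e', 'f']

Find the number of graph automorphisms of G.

1152

G is 4-regular and bipartite with parts {b, d, g, h} and {a, c, e, f} (each part is independent and every cross-pair is an edge), so G = K_{4,4}. Aut(K_{4,4}) is the wreath product S_4 ≀ Z_2: permute within each part, then optionally swap the parts; |Aut| = 2·(4!)² = 1152.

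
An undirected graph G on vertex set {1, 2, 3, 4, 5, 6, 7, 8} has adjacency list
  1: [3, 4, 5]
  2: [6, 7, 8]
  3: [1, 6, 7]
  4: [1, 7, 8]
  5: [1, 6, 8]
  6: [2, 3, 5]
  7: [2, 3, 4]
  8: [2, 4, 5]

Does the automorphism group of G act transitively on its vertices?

G is 3-regular and bipartite on 2^3 = 8 vertices with girth 4; it is the hypercube graph Q_3. Aut(Q_3) consists of the signed permutations of the 3 coordinate axes: 3! permutations times 2^3 sign flips, so |Aut| = 2^3·3! = 48. This group acts transitively on the 8 vertices.

Yes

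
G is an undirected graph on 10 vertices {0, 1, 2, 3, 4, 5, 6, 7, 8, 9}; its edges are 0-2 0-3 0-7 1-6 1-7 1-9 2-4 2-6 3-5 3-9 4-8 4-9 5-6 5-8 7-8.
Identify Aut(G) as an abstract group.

G is 3-regular on 10 vertices with no triangles and no 4-cycles (girth 5): this is the Petersen graph. It is a classical fact that the Petersen graph has automorphism group S_5 (order 120), arising from its description as the Kneser graph K(5,2).

the symmetric group S_5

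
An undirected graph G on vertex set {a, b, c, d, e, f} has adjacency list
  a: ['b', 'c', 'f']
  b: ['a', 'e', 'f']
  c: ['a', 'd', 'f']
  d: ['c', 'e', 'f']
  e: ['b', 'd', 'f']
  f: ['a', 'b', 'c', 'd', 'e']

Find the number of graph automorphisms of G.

10

Vertex f is the unique vertex of degree 5; the remaining 5 vertices each have degree 3 and induce a cycle, so G is the wheel on 6 vertices with hub f. With the hub fixed, the remaining symmetry is that of the rim cycle C_5, giving the dihedral group D_5.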